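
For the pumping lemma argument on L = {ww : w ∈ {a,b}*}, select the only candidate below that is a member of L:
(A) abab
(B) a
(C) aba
(A) abab

The pumping lemma is applied to a string s that lies in L, so first check membership of each option:
- (A) abab splits into halves ab · ab, which are equal, so it is in L (w = ab) ✓
- (B) a has odd length 1, so it cannot be written as ww and is not in L ✗
- (C) aba has odd length 3, so it cannot be written as ww and is not in L ✗

Only (A) abab is in L, so it is the only candidate that could play the role of s.
(In a complete proof one picks s in terms of the pumping length p so that |s| ≥ p is guaranteed; a fixed string like abab illustrates the shape of such an s.)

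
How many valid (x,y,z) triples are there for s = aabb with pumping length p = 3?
6

For s = 'aabb' with pumping length p = 3:

Constraints: |xy| ≤ 3, |y| > 0

Valid decompositions (|xy| ≤ p, |y| ≥ 1):
  • x='', y='a', z='abb'
  • x='a', y='a', z='bb'
  • x='', y='aa', z='bb'
  • x='aa', y='b', z='b'
  • x='a', y='ab', z='b'
  • x='', y='aab', z='b'

Total count: 6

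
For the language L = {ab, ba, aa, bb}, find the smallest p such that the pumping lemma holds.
p = 3

For a finite language L, the pumping lemma holds vacuously if p > max|s| for s ∈ L.

The longest string in L = {ab, ba, aa, bb} has length 2.
If p = 3, then no string s ∈ L has |s| ≥ p, so the condition is vacuously true.

The minimum pumping length is p = 3.

Why no smaller p works: for any p ≤ 2, the longest string s ∈ L has |s| = 2 ≥ p, so it would
have to be pumpable; but pumping up (i = 2, 3, ...) produces ever longer strings, which cannot all lie in the
finite language L. So the pumping property fails for every p ≤ 2.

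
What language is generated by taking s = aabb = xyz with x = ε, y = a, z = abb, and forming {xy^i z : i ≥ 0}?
{xy^i z : i ≥ 0} = {a^(i+1) b^2 : i ≥ 0} = {abb, aabb, aaabb, ...}

With x = ε, y = a, z = abb: Starting with aabb and pumping the first 'a' (z = abb keeps the second 'a'), we get strings with i+1 a's followed by 2 b's for i = 0, 1, 2, ...; note bb is not produced because z always contributes one a.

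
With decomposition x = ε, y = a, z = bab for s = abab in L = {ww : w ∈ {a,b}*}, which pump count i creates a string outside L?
i = 3

xy³z = ε · aaa · bab = aaabab; aaabab has length 6; its halves are aaa and bab, which differ, so it is not in L.
(Other choices also work, e.g. i = 0, 2; only i = 1 is guaranteed to stay in L since xy¹z = s.)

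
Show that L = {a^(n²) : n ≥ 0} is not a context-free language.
Assume for contradiction that L is context-free, and let p ≥ 1 be the pumping length given by the pumping lemma for CFLs.
Choose s = a^(p²). Then s ∈ L and |s| = p² ≥ p.
By the CFL pumping lemma, s = uvxyz for some u, v, x, y, z with |vxy| ≤ p, |vy| ≥ 1, and uv^i xy^i z ∈ L for every i ≥ 0.
All symbols are a's, so only lengths matter: let k = |vy|, with 1 ≤ k ≤ |vxy| ≤ p.

Take i = 2: |uv²xy²z| = p² + k, and p² < p² + k ≤ p² + p < (p + 1)².
So the length lies strictly between consecutive squares and is not a perfect square; uv²xy²z ∉ L.

This contradicts the CFL pumping lemma, which requires uv^i xy^i z ∈ L for all i ≥ 0.
Hence L = {a^(n²) : n ≥ 0} is not context-free. ∎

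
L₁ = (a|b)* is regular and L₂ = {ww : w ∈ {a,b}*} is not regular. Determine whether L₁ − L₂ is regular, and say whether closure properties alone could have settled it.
No — L₁ − L₂ is not regular.

L₁ − L₂ is the complement of {ww} within {a,b}*. If it were regular, its complement {ww} would be regular as well (regular languages are closed under complement) — contradiction. So L₁ − L₂ is not regular.

Note that the bare facts "L₁ regular, L₂ non-regular" do not settle the question by themselves: the closure of regular languages under ∪, ∩, complement and difference applies only when BOTH operands are regular. With a non-regular operand the result can come out regular or non-regular depending on the specific languages, so one has to work out L₁ − L₂ for this particular pair, as above.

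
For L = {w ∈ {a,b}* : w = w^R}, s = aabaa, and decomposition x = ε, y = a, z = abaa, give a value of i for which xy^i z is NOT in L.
i = 0

xy⁰z = ε · ε · abaa = abaa; abaa reversed is aaba ≠ abaa, so it is not a palindrome and is not in L.
(Other choices also work, e.g. i = 2, 3; only i = 1 is guaranteed to stay in L since xy¹z = s.)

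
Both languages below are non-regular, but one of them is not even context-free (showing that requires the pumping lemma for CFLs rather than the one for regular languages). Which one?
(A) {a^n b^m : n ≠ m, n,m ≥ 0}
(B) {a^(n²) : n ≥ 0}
(B) {a^(n²) : n ≥ 0}

(B) {a^(n²) : n ≥ 0} requires the CFL pumping lemma.

- {a^n b^m : n ≠ m, n,m ≥ 0} is context-free (but not regular)
  • Can be shown non-regular with the regular pumping lemma
  • After pumping a's, we can make n = m

- {a^(n²) : n ≥ 0} is NOT context-free
  • Requires the CFL pumping lemma to prove
  • Gaps between squares grow unboundedly

The CFL pumping lemma is "stronger" in that it can prove non-membership
in the larger class of context-free languages.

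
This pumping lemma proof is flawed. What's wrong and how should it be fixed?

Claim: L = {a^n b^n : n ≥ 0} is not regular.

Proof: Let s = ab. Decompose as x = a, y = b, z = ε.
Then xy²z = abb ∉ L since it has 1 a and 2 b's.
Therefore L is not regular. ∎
Error: The string s = ab might be shorter than the pumping length p.

Correction: Choose s = a^p b^p to ensure |s| ≥ p. Also, the decomposition is wrong: with |xy| ≤ p, y cannot include b's when s starts with p a's.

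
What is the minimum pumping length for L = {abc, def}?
p = 4

For a finite language L, the pumping lemma holds vacuously if p > max|s| for s ∈ L.

The longest string in L = {abc, def} has length 3.
If p = 4, then no string s ∈ L has |s| ≥ p, so the condition is vacuously true.

The minimum pumping length is p = 4.

Why no smaller p works: for any p ≤ 3, the longest string s ∈ L has |s| = 3 ≥ p, so it would
have to be pumpable; but pumping up (i = 2, 3, ...) produces ever longer strings, which cannot all lie in the
finite language L. So the pumping property fails for every p ≤ 3.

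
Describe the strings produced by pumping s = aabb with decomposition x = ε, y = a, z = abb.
{xy^i z : i ≥ 0} = {a^(i+1) b^2 : i ≥ 0} = {abb, aabb, aaabb, ...}

With x = ε, y = a, z = abb: Starting with aabb and pumping the first 'a' (z = abb keeps the second 'a'), we get strings with i+1 a's followed by 2 b's for i = 0, 1, 2, ...; note bb is not produced because z always contributes one a.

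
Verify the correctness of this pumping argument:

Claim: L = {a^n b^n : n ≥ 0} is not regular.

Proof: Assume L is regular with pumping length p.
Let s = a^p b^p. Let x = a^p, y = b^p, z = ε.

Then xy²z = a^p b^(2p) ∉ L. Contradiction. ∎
The proof is INCORRECT.

Error: The decomposition violates |xy| ≤ p.
With x = a^p and y = b^p, we have |xy| = 2p > p.
The pumping lemma requires |xy| ≤ p, so y must be within the first p characters.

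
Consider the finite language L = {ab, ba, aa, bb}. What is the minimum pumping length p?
p = 3

For a finite language L, the pumping lemma holds vacuously if p > max|s| for s ∈ L.

The longest string in L = {ab, ba, aa, bb} has length 2.
If p = 3, then no string s ∈ L has |s| ≥ p, so the condition is vacuously true.

The minimum pumping length is p = 3.

Why no smaller p works: for any p ≤ 2, the longest string s ∈ L has |s| = 2 ≥ p, so it would
have to be pumpable; but pumping up (i = 2, 3, ...) produces ever longer strings, which cannot all lie in the
finite language L. So the pumping property fails for every p ≤ 2.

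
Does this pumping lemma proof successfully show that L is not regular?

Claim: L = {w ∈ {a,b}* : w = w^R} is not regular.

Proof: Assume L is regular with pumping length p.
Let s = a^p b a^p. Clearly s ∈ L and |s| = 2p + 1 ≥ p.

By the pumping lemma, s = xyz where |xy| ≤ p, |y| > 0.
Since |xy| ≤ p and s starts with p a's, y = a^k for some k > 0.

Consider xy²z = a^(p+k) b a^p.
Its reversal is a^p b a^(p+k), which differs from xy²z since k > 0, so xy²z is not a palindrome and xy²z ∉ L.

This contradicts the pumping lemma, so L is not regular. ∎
The proof is correct.

This proof is valid because:
1. s = a^p b a^p is in L and is chosen in terms of p, so |s| ≥ p holds for every p
2. The decomposition analysis is correct: |xy| ≤ p forces y to lie inside the leading a's
3. The contradiction is valid: a^(p+k) b a^p has more a's before the b than after it, so it is not a palindrome
4. The conclusion follows logically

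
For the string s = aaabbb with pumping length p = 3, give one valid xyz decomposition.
x = '', y = 'aaa', z = 'bbb'

For s = aaabbb and p = 3, one valid decomposition is:
- x = '' (length 0)
- y = 'aaa' (length 3)
- z = 'bbb' (length 3)

Verification:
- xyz = '' + 'aaa' + 'bbb' = aaabbb ✓
- |xy| = 3 ≤ 3 ✓
- |y| = 3 > 0 ✓

All pumping lemma constraints are satisfied.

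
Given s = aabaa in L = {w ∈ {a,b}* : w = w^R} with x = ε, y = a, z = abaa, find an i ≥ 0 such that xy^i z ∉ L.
i = 2

xy²z = ε · aa · abaa = aaabaa; aaabaa reversed is aabaaa ≠ aaabaa, so it is not a palindrome and is not in L.
(Other choices also work, e.g. i = 0, 3; only i = 1 is guaranteed to stay in L since xy¹z = s.)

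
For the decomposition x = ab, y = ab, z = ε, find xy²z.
ababab

Given x = 'ab', y = 'ab', z = '' and i = 2:

xy^2z = x + y·y·...·y (2 times) + z
       = 'ab' + 'ab'^2 + ''
       = 'ab' + 'abab' + ''
       = 'ababab'

The pumped string is 'ababab' with length 6.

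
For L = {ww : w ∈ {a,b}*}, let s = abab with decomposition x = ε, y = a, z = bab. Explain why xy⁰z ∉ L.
xy⁰z = bab ∉ L

Pumping with i = 0 replaces y = a by y⁰ = ε:
- Original: s = xyz = abab; abab splits into halves ab · ab, which are equal, so it is in L (w = ab)
- Pumped: xy⁰z = ε · ε · bab = bab
- bab has odd length 3, so it cannot be written as ww and is not in L

The pumping lemma would require xy⁰z ∈ L, so this decomposition yields a contradiction.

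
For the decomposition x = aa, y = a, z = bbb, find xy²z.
aaaabbb

Given x = 'aa', y = 'a', z = 'bbb' and i = 2:

xy^2z = x + y·y·...·y (2 times) + z
       = 'aa' + 'a'^2 + 'bbb'
       = 'aa' + 'aa' + 'bbb'
       = 'aaaabbb'

The pumped string is 'aaaabbb' with length 7.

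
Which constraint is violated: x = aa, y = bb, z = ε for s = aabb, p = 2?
Violated: |xy| ≤ p

The decomposition x = aa, y = bb, z = ε for s = aabb with p = 2
violates the constraint: |xy| ≤ p

|xy| = |aabb| = 4 > 2 = p. The decomposition puts too many characters in xy.

Pumping lemma constraints:
1. xyz = s (decomposition is valid)
2. |xy| ≤ p
3. |y| > 0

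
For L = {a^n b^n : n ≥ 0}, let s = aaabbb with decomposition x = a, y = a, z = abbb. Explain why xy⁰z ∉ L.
xy⁰z = aabbb ∉ L

Pumping with i = 0 replaces y = a by y⁰ = ε:
- Original: s = xyz = aaabbb; aaabbb = a^3 b^3 has equal counts (3 = 3), so it is in L
- Pumped: xy⁰z = a · ε · abbb = aabbb
- aabbb has 2 a's and 3 b's; 2 ≠ 3, so it is not in L

The pumping lemma would require xy⁰z ∈ L, so this decomposition yields a contradiction.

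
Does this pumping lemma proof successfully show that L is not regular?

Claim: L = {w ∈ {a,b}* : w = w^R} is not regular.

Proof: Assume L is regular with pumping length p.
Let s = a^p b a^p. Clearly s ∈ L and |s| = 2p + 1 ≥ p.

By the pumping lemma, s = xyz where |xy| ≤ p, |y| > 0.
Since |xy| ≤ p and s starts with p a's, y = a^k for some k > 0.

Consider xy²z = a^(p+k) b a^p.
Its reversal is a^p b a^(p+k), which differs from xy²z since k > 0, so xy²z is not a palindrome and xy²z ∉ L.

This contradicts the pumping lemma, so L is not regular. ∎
The proof is correct.

This proof is valid because:
1. s = a^p b a^p is in L and is chosen in terms of p, so |s| ≥ p holds for every p
2. The decomposition analysis is correct: |xy| ≤ p forces y to lie inside the leading a's
3. The contradiction is valid: a^(p+k) b a^p has more a's before the b than after it, so it is not a palindrome
4. The conclusion follows logically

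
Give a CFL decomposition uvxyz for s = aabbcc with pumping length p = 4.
u='a', v='a', x='bb', y='c', z='c'

For s = aabbcc with pumping length p = 4:

One valid decomposition:
- u = 'a'
- v = 'a'
- x = 'bb'
- y = 'c'
- z = 'c'

Verification:
- uvxyz = 'a' + 'a' + 'bb' + 'c' + 'c' = aabbcc ✓
- |vxy| = |'abbc'| = 4 ≤ 4 ✓
- |vy| = |'ac'| = 2 > 0 ✓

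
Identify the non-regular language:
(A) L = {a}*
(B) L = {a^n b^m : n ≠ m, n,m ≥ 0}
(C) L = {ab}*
(B) {a^n b^m : n ≠ m, n,m ≥ 0}

(B) L = {a^n b^m : n ≠ m, n,m ≥ 0} is NOT regular.

The pumping lemma can be used to prove this:
After pumping a's, we can make n = m

The other languages are regular because they can be recognized by finite automata.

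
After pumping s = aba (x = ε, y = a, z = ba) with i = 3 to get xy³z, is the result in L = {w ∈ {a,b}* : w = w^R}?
No

xy³z = ε · aaa · ba = aaaba.
aaaba reversed is abaaa ≠ aaaba, so it is not a palindrome and is not in L.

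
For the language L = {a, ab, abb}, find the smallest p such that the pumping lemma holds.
p = 4

For a finite language L, the pumping lemma holds vacuously if p > max|s| for s ∈ L.

The longest string in L = {a, ab, abb} has length 3.
If p = 4, then no string s ∈ L has |s| ≥ p, so the condition is vacuously true.

The minimum pumping length is p = 4.

Why no smaller p works: for any p ≤ 3, the longest string s ∈ L has |s| = 3 ≥ p, so it would
have to be pumpable; but pumping up (i = 2, 3, ...) produces ever longer strings, which cannot all lie in the
finite language L. So the pumping property fails for every p ≤ 3.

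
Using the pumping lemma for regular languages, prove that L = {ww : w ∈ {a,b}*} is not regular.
Assume for contradiction that L is regular, and let p ≥ 1 be the pumping length given by the pumping lemma.
Choose s = a^p b a^p b. Then s ∈ L (take w = a^p b) and |s| = 2p + 2 ≥ p.
By the pumping lemma, s = xyz for some x, y, z with |xy| ≤ p, |y| ≥ 1, and xy^i z ∈ L for every i ≥ 0.
Since |xy| ≤ p and the first p symbols of s are all a's, y = a^k for some k with 1 ≤ k ≤ p.

Take i = 2: t = xy²z = a^(p + k) b a^p b.
Suppose t = uu for some string u. The string t contains exactly two b's and ends in b, so u contains exactly one b and ends in b; hence u = a^j b for some j, and uu = a^j b a^j b. Comparing with t = a^(p + k) b a^p b forces j = p + k (first block) and j = p (second block), which is impossible since k ≥ 1. So t ∉ L.

This contradicts the pumping lemma, which requires xy^i z ∈ L for all i ≥ 0.
Hence L = {ww : w ∈ {a,b}*} is not regular. ∎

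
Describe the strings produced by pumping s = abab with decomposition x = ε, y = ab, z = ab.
{xy^i z : i ≥ 0} = {(ab)^(i+1) : i ≥ 0} = {ab, abab, ababab, ...}

With x = ε, y = ab, z = ab: Pumping 'ab' gives strings of alternating a's and b's.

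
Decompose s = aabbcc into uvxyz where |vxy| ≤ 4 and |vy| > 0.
u='a', v='a', x='bb', y='c', z='c'

For s = aabbcc with pumping length p = 4:

One valid decomposition:
- u = 'a'
- v = 'a'
- x = 'bb'
- y = 'c'
- z = 'c'

Verification:
- uvxyz = 'a' + 'a' + 'bb' + 'c' + 'c' = aabbcc ✓
- |vxy| = |'abbc'| = 4 ≤ 4 ✓
- |vy| = |'ac'| = 2 > 0 ✓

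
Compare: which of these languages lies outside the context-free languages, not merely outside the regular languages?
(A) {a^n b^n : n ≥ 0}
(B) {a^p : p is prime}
(B) {a^p : p is prime}

(B) {a^p : p is prime} requires the CFL pumping lemma.

- {a^n b^n : n ≥ 0} is context-free (but not regular)
  • Can be shown non-regular with the regular pumping lemma
  • After pumping, the number of a's and b's become unequal

- {a^p : p is prime} is NOT context-free
  • Requires the CFL pumping lemma to prove
  • The CFL pumping lemma also fails because prime gaps are unbounded

The CFL pumping lemma is "stronger" in that it can prove non-membership
in the larger class of context-free languages.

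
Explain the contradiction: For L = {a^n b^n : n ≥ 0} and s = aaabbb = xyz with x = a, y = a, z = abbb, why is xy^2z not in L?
xy²z = aaaabbb ∉ L

Pumping with i = 2 replaces y = a by y² = aa:
- Original: s = xyz = aaabbb; aaabbb = a^3 b^3 has equal counts (3 = 3), so it is in L
- Pumped: xy²z = a · aa · abbb = aaaabbb
- aaaabbb has 4 a's and 3 b's; 4 ≠ 3, so it is not in L

The pumping lemma would require xy²z ∈ L, so this decomposition yields a contradiction.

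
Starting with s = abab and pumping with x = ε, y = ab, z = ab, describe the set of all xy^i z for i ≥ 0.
{xy^i z : i ≥ 0} = {(ab)^(i+1) : i ≥ 0} = {ab, abab, ababab, ...}

With x = ε, y = ab, z = ab: Pumping 'ab' gives strings of alternating a's and b's.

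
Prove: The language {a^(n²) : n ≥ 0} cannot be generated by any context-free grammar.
Assume for contradiction that L is context-free, and let p ≥ 1 be the pumping length given by the pumping lemma for CFLs.
Choose s = a^(p²). Then s ∈ L and |s| = p² ≥ p.
By the CFL pumping lemma, s = uvxyz for some u, v, x, y, z with |vxy| ≤ p, |vy| ≥ 1, and uv^i xy^i z ∈ L for every i ≥ 0.
All symbols are a's, so only lengths matter: let k = |vy|, with 1 ≤ k ≤ |vxy| ≤ p.

Take i = 2: |uv²xy²z| = p² + k, and p² < p² + k ≤ p² + p < (p + 1)².
So the length lies strictly between consecutive squares and is not a perfect square; uv²xy²z ∉ L.

This contradicts the CFL pumping lemma, which requires uv^i xy^i z ∈ L for all i ≥ 0.
Hence L = {a^(n²) : n ≥ 0} is not context-free. ∎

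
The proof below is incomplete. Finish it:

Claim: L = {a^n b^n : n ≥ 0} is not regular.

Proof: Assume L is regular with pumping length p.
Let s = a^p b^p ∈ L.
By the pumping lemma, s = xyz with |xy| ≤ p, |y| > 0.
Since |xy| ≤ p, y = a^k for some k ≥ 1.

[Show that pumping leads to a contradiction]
Consider xy²z = a^(p+k) b^p.

Since k ≥ 1, we have p + k > p.
So xy²z has more a's than b's: (p+k) a's vs p b's.
This means xy²z ∉ L because a^n b^n requires equal counts.

This contradicts the pumping lemma which states xy²z ∈ L.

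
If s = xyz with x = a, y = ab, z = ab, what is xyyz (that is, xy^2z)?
aababab

Given x = 'a', y = 'ab', z = 'ab' and i = 2:

xy^2z = x + y·y·...·y (2 times) + z
       = 'a' + 'ab'^2 + 'ab'
       = 'a' + 'abab' + 'ab'
       = 'aababab'

The pumped string is 'aababab' with length 7.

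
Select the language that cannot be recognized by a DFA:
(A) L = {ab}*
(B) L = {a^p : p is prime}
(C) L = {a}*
(B) {a^p : p is prime}

(B) L = {a^p : p is prime} is NOT regular.

The pumping lemma can be used to prove this:
After pumping, the length becomes composite

The other languages are regular because they can be recognized by finite automata.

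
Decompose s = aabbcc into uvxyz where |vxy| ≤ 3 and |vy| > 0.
u='aa', v='b', x='b', y='c', z='c'

For s = aabbcc with pumping length p = 3:

One valid decomposition:
- u = 'aa'
- v = 'b'
- x = 'b'
- y = 'c'
- z = 'c'

Verification:
- uvxyz = 'aa' + 'b' + 'b' + 'c' + 'c' = aabbcc ✓
- |vxy| = |'bbc'| = 3 ≤ 3 ✓
- |vy| = |'bc'| = 2 > 0 ✓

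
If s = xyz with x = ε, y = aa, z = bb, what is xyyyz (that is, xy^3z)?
aaaaaabb

Given x = '', y = 'aa', z = 'bb' and i = 3:

xy^3z = x + y·y·...·y (3 times) + z
       = '' + 'aa'^3 + 'bb'
       = '' + 'aaaaaa' + 'bb'
       = 'aaaaaabb'

The pumped string is 'aaaaaabb' with length 8.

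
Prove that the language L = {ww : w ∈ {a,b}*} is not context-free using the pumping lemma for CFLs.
Assume for contradiction that L is context-free, and let p ≥ 1 be the pumping length given by the pumping lemma for CFLs.
Choose s = a^p b^p a^p b^p. Then s ∈ L (take w = a^p b^p) and |s| = 4p ≥ p.
By the CFL pumping lemma, s = uvxyz for some u, v, x, y, z with |vxy| ≤ p, |vy| ≥ 1, and uv^i xy^i z ∈ L for every i ≥ 0.

Write s as four blocks A₁ B₁ A₂ B₂ with A₁ = A₂ = a^p and B₁ = B₂ = b^p. Since |vxy| ≤ p, the window vxy lies inside at most two adjacent blocks. Take i = 0 and let t = uxz, so |t| = 4p − |vy| with 1 ≤ |vy| ≤ p. If |t| is odd, t ∉ L immediately, so assume |vy| is even (hence |vy| ≥ 2) and |t|/2 = 2p − |vy|/2, which satisfies p ≤ |t|/2 ≤ 2p − 1.

Case 1 (vxy inside A₁B₁): t = a^(p−j) b^(p−l) a^p b^p with j + l = |vy|. The second half of t has length < 2p, so it is a suffix of the trailing a^p b^p and ends in b; the first half is a^(p−j) b^(p−l) a^((j+l)/2), which ends in a because (j+l)/2 ≥ 1. The halves differ, so t ∉ L.

Case 2 (vxy inside B₁A₂, straddling the middle): t = a^p b^(p−j) a^(p−l) b^p with j + l = |vy|. If t = ww, then w is a prefix of t of length ≥ p, so w begins with a^p; and w is a suffix of t of length ≥ p, so w ends with b^p. That forces |w| ≥ 2p, contradicting |w| = |t|/2 ≤ 2p − 1. So t ∉ L.

Case 3 (vxy inside A₂B₂): t = a^p b^p a^(p−j) b^(p−l) with j + l = |vy|. The first half of t is a prefix of a^p b^p, so it begins with a; the second half is b^((j+l)/2) a^(p−j) b^(p−l), which begins with b. The halves differ, so t ∉ L.

In every case uv⁰xy⁰z = uxz ∉ L.

This contradicts the CFL pumping lemma, which requires uv^i xy^i z ∈ L for all i ≥ 0.
Hence L = {ww : w ∈ {a,b}*} is not context-free. ∎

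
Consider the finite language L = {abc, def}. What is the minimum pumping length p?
p = 4

For a finite language L, the pumping lemma holds vacuously if p > max|s| for s ∈ L.

The longest string in L = {abc, def} has length 3.
If p = 4, then no string s ∈ L has |s| ≥ p, so the condition is vacuously true.

The minimum pumping length is p = 4.

Why no smaller p works: for any p ≤ 3, the longest string s ∈ L has |s| = 3 ≥ p, so it would
have to be pumpable; but pumping up (i = 2, 3, ...) produces ever longer strings, which cannot all lie in the
finite language L. So the pumping property fails for every p ≤ 3.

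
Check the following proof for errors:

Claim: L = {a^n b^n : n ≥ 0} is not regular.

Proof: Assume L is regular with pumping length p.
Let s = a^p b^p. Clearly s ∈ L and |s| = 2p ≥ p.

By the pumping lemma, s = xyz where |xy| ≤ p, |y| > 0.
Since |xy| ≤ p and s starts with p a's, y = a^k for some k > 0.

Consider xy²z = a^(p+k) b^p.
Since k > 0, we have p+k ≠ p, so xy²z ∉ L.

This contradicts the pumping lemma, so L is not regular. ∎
The proof is correct.

This proof is valid because:
1. The string s = a^p b^p is correctly in L
2. The decomposition analysis is correct: y must consist only of a's
3. The contradiction is valid: pumping increases a's but not b's
4. The conclusion follows logically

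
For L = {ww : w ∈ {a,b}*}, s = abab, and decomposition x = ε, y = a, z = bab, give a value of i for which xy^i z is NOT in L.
i = 0

xy⁰z = ε · ε · bab = bab; bab has odd length 3, so it cannot be written as ww and is not in L.
(Other choices also work, e.g. i = 2, 3; only i = 1 is guaranteed to stay in L since xy¹z = s.)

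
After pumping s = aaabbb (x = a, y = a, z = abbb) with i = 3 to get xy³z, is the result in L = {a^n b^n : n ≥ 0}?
No

xy³z = a · aaa · abbb = aaaaabbb.
aaaaabbb has 5 a's and 3 b's; 5 ≠ 3, so it is not in L.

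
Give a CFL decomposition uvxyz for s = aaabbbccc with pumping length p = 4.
u='aa', v='a', x='bb', y='b', z='ccc'

For s = aaabbbccc with pumping length p = 4:

One valid decomposition:
- u = 'aa'
- v = 'a'
- x = 'bb'
- y = 'b'
- z = 'ccc'

Verification:
- uvxyz = 'aa' + 'a' + 'bb' + 'b' + 'ccc' = aaabbbccc ✓
- |vxy| = |'abbb'| = 4 ≤ 4 ✓
- |vy| = |'ab'| = 2 > 0 ✓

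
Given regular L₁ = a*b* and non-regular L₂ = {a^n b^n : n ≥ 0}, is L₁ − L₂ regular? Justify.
No — L₁ − L₂ is not regular.

a*b* − {a^n b^n} = {a^n b^m : n ≠ m}. If this were regular, then its complement intersected with a*b*, namely {a^n b^n : n ≥ 0}, would be regular too (closure under complement and intersection) — contradiction. So L₁ − L₂ is not regular.

Note that the bare facts "L₁ regular, L₂ non-regular" do not settle the question by themselves: the closure of regular languages under ∪, ∩, complement and difference applies only when BOTH operands are regular. With a non-regular operand the result can come out regular or non-regular depending on the specific languages, so one has to work out L₁ − L₂ for this particular pair, as above.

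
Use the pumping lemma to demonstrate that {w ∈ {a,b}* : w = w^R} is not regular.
Assume for contradiction that L is regular, and let p ≥ 1 be the pumping length given by the pumping lemma.
Choose s = a^p b a^p. Then s ∈ L (it reads the same in both directions) and |s| = 2p + 1 ≥ p.
By the pumping lemma, s = xyz for some x, y, z with |xy| ≤ p, |y| ≥ 1, and xy^i z ∈ L for every i ≥ 0.
Since |xy| ≤ p and the first p symbols of s are all a's, y = a^k for some k with 1 ≤ k ≤ p.

Take i = 2: xy²z = a^(p + k) b a^p.
Its reversal is a^p b a^(p + k). These differ because the block of a's before the unique b has length p + k in one and p in the other, and p + k ≠ p since k ≥ 1. So xy²z is not a palindrome, i.e. xy²z ∉ L.

This contradicts the pumping lemma, which requires xy^i z ∈ L for all i ≥ 0.
Hence L = {w ∈ {a,b}* : w = w^R} is not regular. ∎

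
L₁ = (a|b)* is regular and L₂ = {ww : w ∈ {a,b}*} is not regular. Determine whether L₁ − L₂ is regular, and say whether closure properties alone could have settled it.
No — L₁ − L₂ is not regular.

L₁ − L₂ is the complement of {ww} within {a,b}*. If it were regular, its complement {ww} would be regular as well (regular languages are closed under complement) — contradiction. So L₁ − L₂ is not regular.

Note that the bare facts "L₁ regular, L₂ non-regular" do not settle the question by themselves: the closure of regular languages under ∪, ∩, complement and difference applies only when BOTH operands are regular. With a non-regular operand the result can come out regular or non-regular depending on the specific languages, so one has to work out L₁ − L₂ for this particular pair, as above.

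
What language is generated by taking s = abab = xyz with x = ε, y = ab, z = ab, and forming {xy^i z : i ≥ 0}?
{xy^i z : i ≥ 0} = {(ab)^(i+1) : i ≥ 0} = {ab, abab, ababab, ...}

With x = ε, y = ab, z = ab: Pumping 'ab' gives strings of alternating a's and b's.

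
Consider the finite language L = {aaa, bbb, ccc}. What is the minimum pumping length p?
p = 4

For a finite language L, the pumping lemma holds vacuously if p > max|s| for s ∈ L.

The longest string in L = {aaa, bbb, ccc} has length 3.
If p = 4, then no string s ∈ L has |s| ≥ p, so the condition is vacuously true.

The minimum pumping length is p = 4.

Why no smaller p works: for any p ≤ 3, the longest string s ∈ L has |s| = 3 ≥ p, so it would
have to be pumpable; but pumping up (i = 2, 3, ...) produces ever longer strings, which cannot all lie in the
finite language L. So the pumping property fails for every p ≤ 3.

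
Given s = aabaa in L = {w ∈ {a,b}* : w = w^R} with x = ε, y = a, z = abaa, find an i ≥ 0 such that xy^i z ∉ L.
i = 0

xy⁰z = ε · ε · abaa = abaa; abaa reversed is aaba ≠ abaa, so it is not a palindrome and is not in L.
(Other choices also work, e.g. i = 2, 3; only i = 1 is guaranteed to stay in L since xy¹z = s.)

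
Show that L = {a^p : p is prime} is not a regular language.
Assume for contradiction that L is regular, and let p ≥ 1 be the pumping length given by the pumping lemma.
Choose a prime q with q ≥ p (one exists because there are infinitely many primes) and let s = a^q. Then s ∈ L and |s| = q ≥ p.
By the pumping lemma, s = xyz for some x, y, z with |xy| ≤ p, |y| ≥ 1, and xy^i z ∈ L for every i ≥ 0.
Here y = a^k for some k with 1 ≤ k ≤ p, and xy^i z = a^(q + (i − 1)k) for every i ≥ 0.

Take i = q + 1: |xy^(q+1) z| = q + qk = q(k + 1).
Both factors satisfy q ≥ 2 and k + 1 ≥ 2, so q(k + 1) is composite, and xy^(q+1) z ∉ L.

This contradicts the pumping lemma, which requires xy^i z ∈ L for all i ≥ 0.
Hence L = {a^p : p is prime} is not regular. ∎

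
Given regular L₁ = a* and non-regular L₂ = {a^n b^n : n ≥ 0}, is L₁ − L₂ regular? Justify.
Yes — L₁ − L₂ is regular.

The only string of a* that lies in {a^n b^n} is ε, so L₁ − L₂ = a* − {ε} = a⁺ = aa*, which is regular.

Note that the bare facts "L₁ regular, L₂ non-regular" do not settle the question by themselves: the closure of regular languages under ∪, ∩, complement and difference applies only when BOTH operands are regular. With a non-regular operand the result can come out regular or non-regular depending on the specific languages, so one has to work out L₁ − L₂ for this particular pair, as above.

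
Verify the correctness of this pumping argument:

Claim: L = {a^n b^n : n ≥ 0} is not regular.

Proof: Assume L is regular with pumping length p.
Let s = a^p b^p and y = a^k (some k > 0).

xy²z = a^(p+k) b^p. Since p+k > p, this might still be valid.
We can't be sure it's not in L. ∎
The proof is INCORRECT.

Error: The conclusion is wrong.
xy²z = a^(p+k) b^p is definitely NOT in L because the number of a's (p+k) ≠ number of b's (p).
The proof incorrectly doubts what is actually a valid contradiction.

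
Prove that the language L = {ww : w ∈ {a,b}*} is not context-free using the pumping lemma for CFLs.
Assume for contradiction that L is context-free, and let p ≥ 1 be the pumping length given by the pumping lemma for CFLs.
Choose s = a^p b^p a^p b^p. Then s ∈ L (take w = a^p b^p) and |s| = 4p ≥ p.
By the CFL pumping lemma, s = uvxyz for some u, v, x, y, z with |vxy| ≤ p, |vy| ≥ 1, and uv^i xy^i z ∈ L for every i ≥ 0.

Write s as four blocks A₁ B₁ A₂ B₂ with A₁ = A₂ = a^p and B₁ = B₂ = b^p. Since |vxy| ≤ p, the window vxy lies inside at most two adjacent blocks. Take i = 0 and let t = uxz, so |t| = 4p − |vy| with 1 ≤ |vy| ≤ p. If |t| is odd, t ∉ L immediately, so assume |vy| is even (hence |vy| ≥ 2) and |t|/2 = 2p − |vy|/2, which satisfies p ≤ |t|/2 ≤ 2p − 1.

Case 1 (vxy inside A₁B₁): t = a^(p−j) b^(p−l) a^p b^p with j + l = |vy|. The second half of t has length < 2p, so it is a suffix of the trailing a^p b^p and ends in b; the first half is a^(p−j) b^(p−l) a^((j+l)/2), which ends in a because (j+l)/2 ≥ 1. The halves differ, so t ∉ L.

Case 2 (vxy inside B₁A₂, straddling the middle): t = a^p b^(p−j) a^(p−l) b^p with j + l = |vy|. If t = ww, then w is a prefix of t of length ≥ p, so w begins with a^p; and w is a suffix of t of length ≥ p, so w ends with b^p. That forces |w| ≥ 2p, contradicting |w| = |t|/2 ≤ 2p − 1. So t ∉ L.

Case 3 (vxy inside A₂B₂): t = a^p b^p a^(p−j) b^(p−l) with j + l = |vy|. The first half of t is a prefix of a^p b^p, so it begins with a; the second half is b^((j+l)/2) a^(p−j) b^(p−l), which begins with b. The halves differ, so t ∉ L.

In every case uv⁰xy⁰z = uxz ∉ L.

This contradicts the CFL pumping lemma, which requires uv^i xy^i z ∈ L for all i ≥ 0.
Hence L = {ww : w ∈ {a,b}*} is not context-free. ∎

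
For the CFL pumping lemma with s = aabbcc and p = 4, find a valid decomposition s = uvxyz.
u='a', v='a', x='bb', y='c', z='c'

For s = aabbcc with pumping length p = 4:

One valid decomposition:
- u = 'a'
- v = 'a'
- x = 'bb'
- y = 'c'
- z = 'c'

Verification:
- uvxyz = 'a' + 'a' + 'bb' + 'c' + 'c' = aabbcc ✓
- |vxy| = |'abbc'| = 4 ≤ 4 ✓
- |vy| = |'ac'| = 2 > 0 ✓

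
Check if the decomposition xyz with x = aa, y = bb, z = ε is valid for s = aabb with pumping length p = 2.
Violated: |xy| ≤ p

The decomposition x = aa, y = bb, z = ε for s = aabb with p = 2
violates the constraint: |xy| ≤ p

|xy| = |aabb| = 4 > 2 = p. The decomposition puts too many characters in xy.

Pumping lemma constraints:
1. xyz = s (decomposition is valid)
2. |xy| ≤ p
3. |y| > 0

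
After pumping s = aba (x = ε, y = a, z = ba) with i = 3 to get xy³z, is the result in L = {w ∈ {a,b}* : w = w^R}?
No

xy³z = ε · aaa · ba = aaaba.
aaaba reversed is abaaa ≠ aaaba, so it is not a palindrome and is not in L.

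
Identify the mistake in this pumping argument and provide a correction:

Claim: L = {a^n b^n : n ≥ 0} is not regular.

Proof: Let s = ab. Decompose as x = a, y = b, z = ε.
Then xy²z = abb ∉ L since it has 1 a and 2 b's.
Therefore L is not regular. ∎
Error: The string s = ab might be shorter than the pumping length p.

Correction: Choose s = a^p b^p to ensure |s| ≥ p. Also, the decomposition is wrong: with |xy| ≤ p, y cannot include b's when s starts with p a's.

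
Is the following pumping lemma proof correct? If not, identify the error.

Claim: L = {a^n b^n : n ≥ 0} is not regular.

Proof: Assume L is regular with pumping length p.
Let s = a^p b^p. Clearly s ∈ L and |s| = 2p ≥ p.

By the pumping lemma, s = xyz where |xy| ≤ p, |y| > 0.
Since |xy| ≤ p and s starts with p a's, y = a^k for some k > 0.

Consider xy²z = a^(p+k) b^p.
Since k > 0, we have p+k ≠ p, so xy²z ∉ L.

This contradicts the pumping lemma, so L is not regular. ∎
The proof is correct.

This proof is valid because:
1. The string s = a^p b^p is correctly in L
2. The decomposition analysis is correct: y must consist only of a's
3. The contradiction is valid: pumping increases a's but not b's
4. The conclusion follows logically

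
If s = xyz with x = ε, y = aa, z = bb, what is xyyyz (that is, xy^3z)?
aaaaaabb

Given x = '', y = 'aa', z = 'bb' and i = 3:

xy^3z = x + y·y·...·y (3 times) + z
       = '' + 'aa'^3 + 'bb'
       = '' + 'aaaaaa' + 'bb'
       = 'aaaaaabb'

The pumped string is 'aaaaaabb' with length 8.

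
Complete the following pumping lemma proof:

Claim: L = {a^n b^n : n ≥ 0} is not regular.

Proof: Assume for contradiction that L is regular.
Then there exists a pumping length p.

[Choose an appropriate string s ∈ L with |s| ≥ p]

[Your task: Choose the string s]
s = a^p b^p

This string is in L (has equal a's and b's) and has length 2p ≥ p.
Any decomposition xyz with |xy| ≤ p means y consists only of a's,
so pumping will unbalance the counts.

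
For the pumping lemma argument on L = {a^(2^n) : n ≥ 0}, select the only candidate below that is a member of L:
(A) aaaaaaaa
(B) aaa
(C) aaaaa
(A) aaaaaaaa

The pumping lemma is applied to a string s that lies in L, so first check membership of each option:
- (A) aaaaaaaa has length 8 = 2^3, so it is in L ✓
- (B) aaa has length 3, strictly between 2^1 = 2 and 2^2 = 4, so it is not in L ✗
- (C) aaaaa has length 5, strictly between 2^2 = 4 and 2^3 = 8, so it is not in L ✗

Only (A) aaaaaaaa is in L, so it is the only candidate that could play the role of s.
(In a complete proof one picks s in terms of the pumping length p so that |s| ≥ p is guaranteed; a fixed string like aaaaaaaa illustrates the shape of such an s.)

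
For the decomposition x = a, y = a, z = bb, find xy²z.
aaabb

Given x = 'a', y = 'a', z = 'bb' and i = 2:

xy^2z = x + y·y·...·y (2 times) + z
       = 'a' + 'a'^2 + 'bb'
       = 'a' + 'aa' + 'bb'
       = 'aaabb'

The pumped string is 'aaabb' with length 5.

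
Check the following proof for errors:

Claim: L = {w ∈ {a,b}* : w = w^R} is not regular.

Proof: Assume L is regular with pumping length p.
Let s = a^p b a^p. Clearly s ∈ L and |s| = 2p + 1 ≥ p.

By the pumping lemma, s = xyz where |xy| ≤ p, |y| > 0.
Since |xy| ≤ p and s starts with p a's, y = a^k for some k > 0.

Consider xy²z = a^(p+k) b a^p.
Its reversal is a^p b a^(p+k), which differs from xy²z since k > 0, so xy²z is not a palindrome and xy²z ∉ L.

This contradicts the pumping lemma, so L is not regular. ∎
The proof is correct.

This proof is valid because:
1. s = a^p b a^p is in L and is chosen in terms of p, so |s| ≥ p holds for every p
2. The decomposition analysis is correct: |xy| ≤ p forces y to lie inside the leading a's
3. The contradiction is valid: a^(p+k) b a^p has more a's before the b than after it, so it is not a palindrome
4. The conclusion follows logically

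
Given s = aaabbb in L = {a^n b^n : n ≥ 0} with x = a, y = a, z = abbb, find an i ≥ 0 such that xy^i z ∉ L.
i = 3

xy³z = a · aaa · abbb = aaaaabbb; aaaaabbb has 5 a's and 3 b's; 5 ≠ 3, so it is not in L.
(Other choices also work, e.g. i = 0, 2; only i = 1 is guaranteed to stay in L since xy¹z = s.)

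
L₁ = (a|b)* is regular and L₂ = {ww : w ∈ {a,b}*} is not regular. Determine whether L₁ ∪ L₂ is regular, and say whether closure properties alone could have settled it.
Yes — L₁ ∪ L₂ is regular.

{ww} ⊆ (a|b)*, so L₁ ∪ L₂ = (a|b)*, which is regular.

Note that the bare facts "L₁ regular, L₂ non-regular" do not settle the question by themselves: the closure of regular languages under ∪, ∩, complement and difference applies only when BOTH operands are regular. With a non-regular operand the result can come out regular or non-regular depending on the specific languages, so one has to work out L₁ ∪ L₂ for this particular pair, as above.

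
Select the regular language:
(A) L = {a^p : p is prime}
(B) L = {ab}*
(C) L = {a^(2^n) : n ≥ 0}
(B) {ab}*

(B) L = {ab}* is regular.

This can be recognized by a finite automaton (DFA/NFA).
Regular expressions like {ab}* define regular languages.

The other choices are not regular:
- {a^(2^n) : n ≥ 0}: After pumping, length is no longer a power of 2
- {a^p : p is prime}: After pumping, the length becomes composite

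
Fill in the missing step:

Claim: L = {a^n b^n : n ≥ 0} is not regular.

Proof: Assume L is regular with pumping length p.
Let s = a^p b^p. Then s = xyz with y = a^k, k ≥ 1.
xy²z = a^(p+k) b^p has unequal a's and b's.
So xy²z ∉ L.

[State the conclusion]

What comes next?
This contradicts the pumping lemma for regular languages,
which guarantees xy^i z ∈ L for all i ≥ 0.

Since our assumption that L is regular leads to a contradiction,
we conclude that L = {a^n b^n : n ≥ 0} is NOT regular. ∎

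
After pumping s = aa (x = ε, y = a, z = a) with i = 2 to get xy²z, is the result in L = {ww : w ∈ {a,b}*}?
No

xy²z = ε · aa · a = aaa.
aaa has odd length 3, so it cannot be written as ww and is not in L.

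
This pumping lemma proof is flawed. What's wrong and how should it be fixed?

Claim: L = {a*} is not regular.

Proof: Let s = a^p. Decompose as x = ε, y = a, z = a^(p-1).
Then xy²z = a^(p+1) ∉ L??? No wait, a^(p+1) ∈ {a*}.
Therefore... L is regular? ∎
Error: The proof attempts to show a*  is not regular, but a* IS regular!

Correction: a* is a regular language (recognized by a simple DFA with one accepting state and self-loop on 'a'). The pumping lemma can only prove non-regularity, not regularity. For regular languages, pumping always works.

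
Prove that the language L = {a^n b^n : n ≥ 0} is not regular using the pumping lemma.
Assume for contradiction that L is regular, and let p ≥ 1 be the pumping length given by the pumping lemma.
Choose s = a^p b^p. Then s ∈ L and |s| = 2p ≥ p.
By the pumping lemma, s = xyz for some x, y, z with |xy| ≤ p, |y| ≥ 1, and xy^i z ∈ L for every i ≥ 0.
Since |xy| ≤ p and the first p symbols of s are all a's, we must have y = a^k for some k with 1 ≤ k ≤ p.

Take i = 2: xy²z = a^(p + k) b^p.
This string has p + k a's but p b's, and p + k > p because k ≥ 1. So xy²z ∉ L.

This contradicts the pumping lemma, which requires xy^i z ∈ L for all i ≥ 0.
Hence L = {a^n b^n : n ≥ 0} is not regular. ∎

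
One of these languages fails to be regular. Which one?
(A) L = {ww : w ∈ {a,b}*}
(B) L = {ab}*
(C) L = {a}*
(A) {ww : w ∈ {a,b}*}

(A) L = {ww : w ∈ {a,b}*} is NOT regular.

The pumping lemma can be used to prove this:
After pumping, the two halves no longer match

The other languages are regular because they can be recognized by finite automata.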